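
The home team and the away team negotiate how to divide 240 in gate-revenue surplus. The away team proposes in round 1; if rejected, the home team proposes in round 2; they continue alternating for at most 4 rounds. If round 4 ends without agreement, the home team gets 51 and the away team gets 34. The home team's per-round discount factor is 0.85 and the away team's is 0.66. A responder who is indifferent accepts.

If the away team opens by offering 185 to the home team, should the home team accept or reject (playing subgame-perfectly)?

Round 4 (the home team proposes): the away team gets 34 if talks fail, so the home team offers 34 and keeps 206.
Round 3 (the away team proposes): the home team can get 206 next round, worth 0.85 × 206 = 175.1 now. The away team offers 175.1 and keeps 240 − 175.1 = 64.9.
Round 2 (the home team proposes): the away team can get 64.9 next round, worth 0.66 × 64.9 = 42.834 now; the home team offers that and keeps 197.166.
So by rejecting in round 1, the home team gets 197.166 next round, worth 0.85 × 197.166 = 167.5911 now.
Offer 185 ≥ 167.5911, so the home team accepts.

Accept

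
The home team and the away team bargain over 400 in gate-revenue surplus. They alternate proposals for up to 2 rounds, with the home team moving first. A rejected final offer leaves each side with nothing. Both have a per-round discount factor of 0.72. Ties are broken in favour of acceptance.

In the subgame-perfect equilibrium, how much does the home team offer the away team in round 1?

288

Round 2 (the away team proposes): rejection yields 0 for the home team; the away team offers 0 and keeps 400.
Round 1 (the home team proposes): the away team can get 400 next round, worth 0.72 × 400 = 288 now, so the home team offers 288, keeping 112.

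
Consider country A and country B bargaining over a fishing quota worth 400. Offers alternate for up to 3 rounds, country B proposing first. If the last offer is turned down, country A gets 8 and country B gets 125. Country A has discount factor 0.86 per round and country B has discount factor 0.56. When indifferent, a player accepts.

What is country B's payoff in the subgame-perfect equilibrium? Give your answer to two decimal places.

Round 3 (country B proposes): country A gets 8 if talks fail, so country B offers 8 and keeps 392.
Round 2 (country A proposes): country B can get 392 next round, worth 0.56 × 392 = 219.52 now; country A offers that and keeps 180.48.
Round 1 (country B proposes): country A can get 180.48 next round, worth 0.86 × 180.48 = 155.2128 now; country B offers that and keeps 244.7872.

244.79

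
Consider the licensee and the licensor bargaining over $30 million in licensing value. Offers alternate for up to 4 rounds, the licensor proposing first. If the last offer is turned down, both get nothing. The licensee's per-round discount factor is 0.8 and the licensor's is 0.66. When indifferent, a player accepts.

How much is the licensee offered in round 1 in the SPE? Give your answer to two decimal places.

20.83

Round 4 (the licensee proposes): rejection yields 0 for the licensor; the licensee offers 0 and keeps 30.
Round 3 (the licensor proposes): the licensee can get 30 next round, worth 0.8 × 30 = 24 now; the licensor offers that and keeps 6.
Round 2 (the licensee proposes): the licensor can get 6 next round, worth 0.66 × 6 = 3.96 now; the licensee offers that and keeps 26.04.
Round 1 (the licensor proposes): the licensee can get 26.04 next round, worth 0.8 × 26.04 = 20.832 now, so the licensor offers 20.832, keeping 9.168.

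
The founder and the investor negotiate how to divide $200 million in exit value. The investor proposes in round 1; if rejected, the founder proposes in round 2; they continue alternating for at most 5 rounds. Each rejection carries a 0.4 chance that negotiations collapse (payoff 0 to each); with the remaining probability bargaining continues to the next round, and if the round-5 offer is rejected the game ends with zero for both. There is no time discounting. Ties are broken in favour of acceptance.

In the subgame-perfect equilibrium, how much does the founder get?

65.28

Round 5 (the investor proposes): the founder will accept anything ≥ 0, so the investor offers 0 and keeps 200.
Round 4 (the founder proposes): rejecting gives the investor an expected 0.6 × 200 = 120, so the founder offers 120, keeping 80.
Round 3 (the investor proposes): rejecting gives the founder an expected 0.6 × 80 = 48. The investor offers 48 and keeps 200 − 48 = 152.
Round 2 (the founder proposes): rejecting gives the investor an expected 0.6 × 152 = 91.2, so the founder offers 91.2, keeping 108.8.
Round 1 (the investor proposes): rejecting gives the founder an expected 0.6 × 108.8 = 65.28, so the investor offers 65.28, keeping 134.72.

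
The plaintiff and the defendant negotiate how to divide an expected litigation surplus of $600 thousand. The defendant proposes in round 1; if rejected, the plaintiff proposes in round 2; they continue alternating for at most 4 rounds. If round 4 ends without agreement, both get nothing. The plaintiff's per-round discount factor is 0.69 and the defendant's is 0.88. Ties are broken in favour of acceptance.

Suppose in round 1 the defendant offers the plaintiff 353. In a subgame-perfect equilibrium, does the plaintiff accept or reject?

Round 4 (the plaintiff proposes): rejection yields 0 for the defendant; the plaintiff offers 0 and keeps 600.
Round 3 (the defendant proposes): the plaintiff can get 600 next round, worth 0.69 × 600 = 414 now, so the defendant offers 414, keeping 186.
Round 2 (the plaintiff proposes): the defendant can get 186 next round, worth 0.88 × 186 = 163.68 now. The plaintiff offers 163.68 and keeps 600 − 163.68 = 436.32.
So by rejecting in round 1, the plaintiff gets 436.32 next round, worth 0.69 × 436.32 = 301.0608 now.
Offer 353 ≥ 301.0608, so the plaintiff accepts.

Accept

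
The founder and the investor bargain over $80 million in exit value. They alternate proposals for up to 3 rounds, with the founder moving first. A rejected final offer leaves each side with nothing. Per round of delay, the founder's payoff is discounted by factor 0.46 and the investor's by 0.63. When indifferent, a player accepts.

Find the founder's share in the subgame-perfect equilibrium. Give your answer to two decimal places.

Round 3 (the founder proposes): rejection yields 0 for the investor; the founder offers 0 and keeps 80.
Round 2 (the investor proposes): the founder can get 80 next round, worth 0.46 × 80 = 36.8 now. The investor offers 36.8 and keeps 80 − 36.8 = 43.2.
Round 1 (the founder proposes): the investor can get 43.2 next round, worth 0.63 × 43.2 = 27.216 now, so the founder offers 27.216, keeping 52.784.

52.78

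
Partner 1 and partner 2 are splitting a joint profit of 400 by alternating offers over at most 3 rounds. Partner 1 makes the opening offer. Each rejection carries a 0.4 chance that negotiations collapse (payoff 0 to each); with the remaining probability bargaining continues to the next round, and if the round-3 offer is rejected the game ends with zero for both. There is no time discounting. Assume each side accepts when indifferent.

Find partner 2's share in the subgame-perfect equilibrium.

96

Round 3 (partner 1 proposes): rejection yields 0 for partner 2; partner 1 offers 0 and keeps 400.
Round 2 (partner 2 proposes): rejecting gives partner 1 an expected 0.6 × 400 = 240, so partner 2 offers 240, keeping 160.
Round 1 (partner 1 proposes): rejecting gives partner 2 an expected 0.6 × 160 = 96, so partner 1 offers 96, keeping 304.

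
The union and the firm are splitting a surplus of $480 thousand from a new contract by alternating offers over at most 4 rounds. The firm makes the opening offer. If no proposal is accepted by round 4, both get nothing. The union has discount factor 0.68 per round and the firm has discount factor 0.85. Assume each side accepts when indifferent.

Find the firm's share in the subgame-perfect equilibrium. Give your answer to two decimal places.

Round 4 (the union proposes): the firm will accept anything ≥ 0, so the union offers 0 and keeps 480.
Round 3 (the firm proposes): the union can get 480 next round, worth 0.68 × 480 = 326.4 now; the firm offers that and keeps 153.6.
Round 2 (the union proposes): the firm can get 153.6 next round, worth 0.85 × 153.6 = 130.56 now, so the union offers 130.56, keeping 349.44.
Round 1 (the firm proposes): the union can get 349.44 next round, worth 0.68 × 349.44 = 237.6192 now. The firm offers 237.6192 and keeps 480 − 237.6192 = 242.3808.

242.38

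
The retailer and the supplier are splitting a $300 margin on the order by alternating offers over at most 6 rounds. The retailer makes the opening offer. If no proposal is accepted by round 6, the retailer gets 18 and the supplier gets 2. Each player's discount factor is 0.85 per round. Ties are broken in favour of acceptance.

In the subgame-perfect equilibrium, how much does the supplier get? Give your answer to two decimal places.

Round 6 (the supplier proposes): the retailer gets 18 if talks fail, so the supplier offers 18 and keeps 282.
Round 5 (the retailer proposes): the supplier can get 282 next round, worth 0.85 × 282 = 239.7 now. The retailer offers 239.7 and keeps 300 − 239.7 = 60.3.
Round 4 (the supplier proposes): the retailer can get 60.3 next round, worth 0.85 × 60.3 = 51.255 now. The supplier offers 51.255 and keeps 300 − 51.255 = 248.745.
Round 3 (the retailer proposes): the supplier can get 248.745 next round, worth 0.85 × 248.745 = 211.43325 now, so the retailer offers 211.43325, keeping 88.56675.
Round 2 (the supplier proposes): the retailer can get 88.56675 next round, worth 0.85 × 88.56675 = 75.2817375 now, so the supplier offers 75.2817375, keeping 224.7182625.
Round 1 (the retailer proposes): the supplier can get 224.7182625 next round, worth 0.85 × 224.7182625 = 191.010523125 now, so the retailer offers 191.010523125, keeping 108.989476875.

191.01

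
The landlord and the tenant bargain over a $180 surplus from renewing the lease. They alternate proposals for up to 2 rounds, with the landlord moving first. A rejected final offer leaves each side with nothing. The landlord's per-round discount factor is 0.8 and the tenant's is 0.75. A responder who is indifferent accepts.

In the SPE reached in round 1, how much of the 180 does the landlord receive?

Round 2 (the tenant proposes): the landlord will accept anything ≥ 0, so the tenant offers 0 and keeps 180.
Round 1 (the landlord proposes): the tenant can get 180 next round, worth 0.75 × 180 = 135 now; the landlord offers that and keeps 45.

45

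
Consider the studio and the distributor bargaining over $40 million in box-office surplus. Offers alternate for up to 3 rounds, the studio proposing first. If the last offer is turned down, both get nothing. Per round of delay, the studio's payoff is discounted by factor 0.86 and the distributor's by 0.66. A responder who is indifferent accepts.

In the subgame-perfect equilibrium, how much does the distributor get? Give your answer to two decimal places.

Work backward from the last round.
Round 3 (the studio proposes): rejection yields 0 for the distributor; the studio offers 0 and keeps 40.
Round 2 (the distributor proposes): the studio can get 40 next round, worth 0.86 × 40 = 34.4 now; the distributor offers that and keeps 5.6.
Round 1 (the studio proposes): the distributor can get 5.6 next round, worth 0.66 × 5.6 = 3.696 now; the studio offers that and keeps 36.304.

3.70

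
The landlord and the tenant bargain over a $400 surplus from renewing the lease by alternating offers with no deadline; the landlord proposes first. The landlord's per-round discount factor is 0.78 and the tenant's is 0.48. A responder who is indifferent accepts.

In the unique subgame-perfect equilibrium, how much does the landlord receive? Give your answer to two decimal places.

When the landlord proposes, the tenant accepts any offer worth at least 0.48 times what the tenant would get by proposing next round; and vice versa.
This gives x = 400 − 0.48y and y = 400 − 0.78x, where x and y are each side's share when it proposes.
Hence (1 − 0.48·0.78)x = 400(1 − 0.48), i.e. 0.6256·x = 208.
x ≈ 332.4808; the tenant's share is 400 − x ≈ 67.5192.

332.48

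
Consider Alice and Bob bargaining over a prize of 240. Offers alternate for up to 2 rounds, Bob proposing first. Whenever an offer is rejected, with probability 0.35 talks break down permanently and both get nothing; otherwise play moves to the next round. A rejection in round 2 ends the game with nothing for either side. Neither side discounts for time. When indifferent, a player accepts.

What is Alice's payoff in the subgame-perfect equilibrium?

156

Round 2 (Alice proposes): rejection yields 0 for Bob; Alice offers 0 and keeps 240.
Round 1 (Bob proposes): rejecting gives Alice an expected 0.65 × 240 = 156. Bob offers 156 and keeps 240 − 156 = 84.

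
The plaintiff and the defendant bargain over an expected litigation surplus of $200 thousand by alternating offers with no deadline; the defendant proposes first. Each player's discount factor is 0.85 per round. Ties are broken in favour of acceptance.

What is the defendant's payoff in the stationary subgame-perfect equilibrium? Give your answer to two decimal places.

When the defendant proposes, the plaintiff accepts any offer worth at least 0.85 times what the plaintiff would get by proposing next round; and vice versa.
This gives x = 200 − 0.85y and y = 200 − 0.85x, where x and y are each side's share when it proposes.
Hence (1 − 0.85·0.85)x = 200(1 − 0.85), i.e. 0.2775·x = 30.
x ≈ 108.1081; the plaintiff's share is 200 − x ≈ 91.8919.

108.11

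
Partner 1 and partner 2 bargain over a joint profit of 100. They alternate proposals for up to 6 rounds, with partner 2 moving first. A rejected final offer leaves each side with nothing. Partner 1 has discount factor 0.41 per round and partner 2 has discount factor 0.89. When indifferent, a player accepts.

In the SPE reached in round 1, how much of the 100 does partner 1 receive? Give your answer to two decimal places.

Round 6 (partner 1 proposes): rejection yields 0 for partner 2; partner 1 offers 0 and keeps 100.
Round 5 (partner 2 proposes): partner 1 can get 100 next round, worth 0.41 × 100 = 41 now. Partner 2 offers 41 and keeps 100 − 41 = 59.
Round 4 (partner 1 proposes): partner 2 can get 59 next round, worth 0.89 × 59 = 52.51 now, so partner 1 offers 52.51, keeping 47.49.
Round 3 (partner 2 proposes): partner 1 can get 47.49 next round, worth 0.41 × 47.49 = 19.4709 now; partner 2 offers that and keeps 80.5291.
Round 2 (partner 1 proposes): partner 2 can get 80.5291 next round, worth 0.89 × 80.5291 = 71.670899 now; partner 1 offers that and keeps 28.329101.
Round 1 (partner 2 proposes): partner 1 can get 28.329101 next round, worth 0.41 × 28.329101 = 11.61493141 now; partner 2 offers that and keeps 88.38506859.

11.61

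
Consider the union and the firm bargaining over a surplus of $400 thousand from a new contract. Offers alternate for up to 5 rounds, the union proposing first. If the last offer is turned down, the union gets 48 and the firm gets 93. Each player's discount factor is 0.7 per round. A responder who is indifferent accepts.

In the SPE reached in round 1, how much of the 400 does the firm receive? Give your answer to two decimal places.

147.49

Round 5 (the union proposes): the firm gets 93 if talks fail, so the union offers 93 and keeps 307.
Round 4 (the firm proposes): the union can get 307 next round, worth 0.7 × 307 = 214.9 now; the firm offers that and keeps 185.1.
Round 3 (the union proposes): the firm can get 185.1 next round, worth 0.7 × 185.1 = 129.57 now; the union offers that and keeps 270.43.
Round 2 (the firm proposes): the union can get 270.43 next round, worth 0.7 × 270.43 = 189.301 now, so the firm offers 189.301, keeping 210.699.
Round 1 (the union proposes): the firm can get 210.699 next round, worth 0.7 × 210.699 = 147.4893 now; the union offers that and keeps 252.5107.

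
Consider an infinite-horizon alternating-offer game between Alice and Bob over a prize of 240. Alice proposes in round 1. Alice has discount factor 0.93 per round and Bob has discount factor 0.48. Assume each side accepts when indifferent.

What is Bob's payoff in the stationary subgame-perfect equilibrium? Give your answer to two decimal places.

14.57

When Alice proposes, Bob accepts any offer worth at least 0.48 times what Bob would get by proposing next round; and vice versa.
This gives x = 240 − 0.48y and y = 240 − 0.93x, where x and y are each side's share when it proposes.
Hence (1 − 0.48·0.93)x = 240(1 − 0.48), i.e. 0.5536·x = 124.8.
x ≈ 225.4335; Bob's share is 240 − x ≈ 14.5665.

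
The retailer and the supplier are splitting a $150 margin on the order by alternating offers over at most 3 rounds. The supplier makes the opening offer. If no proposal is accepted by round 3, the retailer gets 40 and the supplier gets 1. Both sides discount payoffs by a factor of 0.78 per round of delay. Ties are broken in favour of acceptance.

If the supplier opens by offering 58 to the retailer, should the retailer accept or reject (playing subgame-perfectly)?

Accept

Work out the retailer's continuation value if the offer is rejected.
Round 3 (the supplier proposes): the retailer gets 40 if talks fail, so the supplier offers 40 and keeps 110.
Round 2 (the retailer proposes): the supplier can get 110 next round, worth 0.78 × 110 = 85.8 now; the retailer offers that and keeps 64.2.
So by rejecting in round 1, the retailer gets 64.2 next round, worth 0.78 × 64.2 = 50.076 now.
Offer 58 ≥ 50.076, so the retailer accepts.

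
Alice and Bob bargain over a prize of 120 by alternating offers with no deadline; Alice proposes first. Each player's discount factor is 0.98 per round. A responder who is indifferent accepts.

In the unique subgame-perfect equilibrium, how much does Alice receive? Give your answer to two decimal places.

Let x be Alice's share when Alice proposes and y be Bob's share when Bob proposes.
Bob accepts iff offered ≥ 0.98·y, so x = 120 − 0.98y. Symmetrically y = 120 − 0.98x.
Substituting: x = 120 − 0.98(120 − 0.98x), giving x(1 − 0.98·0.98) = 120(1 − 0.98).
So x = 120 × 0.02 / 0.0396 ≈ 60.6061, and Bob receives 120 − x ≈ 59.3939.

60.61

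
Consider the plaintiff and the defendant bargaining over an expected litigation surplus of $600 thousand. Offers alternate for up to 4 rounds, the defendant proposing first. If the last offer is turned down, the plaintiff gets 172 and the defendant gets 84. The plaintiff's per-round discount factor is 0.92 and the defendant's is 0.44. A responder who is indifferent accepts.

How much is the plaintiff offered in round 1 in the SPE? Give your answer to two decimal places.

Round 4 (the plaintiff proposes): the defendant gets 84 if talks fail, so the plaintiff offers 84 and keeps 516.
Round 3 (the defendant proposes): the plaintiff can get 516 next round, worth 0.92 × 516 = 474.72 now. The defendant offers 474.72 and keeps 600 − 474.72 = 125.28.
Round 2 (the plaintiff proposes): the defendant can get 125.28 next round, worth 0.44 × 125.28 = 55.1232 now, so the plaintiff offers 55.1232, keeping 544.8768.
Round 1 (the defendant proposes): the plaintiff can get 544.8768 next round, worth 0.92 × 544.8768 = 501.286656 now, so the defendant offers 501.286656, keeping 98.713344.

501.29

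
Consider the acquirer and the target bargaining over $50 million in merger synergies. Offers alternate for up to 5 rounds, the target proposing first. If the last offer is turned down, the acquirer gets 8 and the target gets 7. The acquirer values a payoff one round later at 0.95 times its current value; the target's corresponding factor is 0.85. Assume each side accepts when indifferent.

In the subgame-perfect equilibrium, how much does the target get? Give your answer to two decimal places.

31.91

Round 5 (the target proposes): the acquirer gets 8 if talks fail, so the target offers 8 and keeps 42.
Round 4 (the acquirer proposes): the target can get 42 next round, worth 0.85 × 42 = 35.7 now. The acquirer offers 35.7 and keeps 50 − 35.7 = 14.3.
Round 3 (the target proposes): the acquirer can get 14.3 next round, worth 0.95 × 14.3 = 13.585 now. The target offers 13.585 and keeps 50 − 13.585 = 36.415.
Round 2 (the acquirer proposes): the target can get 36.415 next round, worth 0.85 × 36.415 = 30.95275 now. The acquirer offers 30.95275 and keeps 50 − 30.95275 = 19.04725.
Round 1 (the target proposes): the acquirer can get 19.04725 next round, worth 0.95 × 19.04725 = 18.0948875 now; the target offers that and keeps 31.9051125.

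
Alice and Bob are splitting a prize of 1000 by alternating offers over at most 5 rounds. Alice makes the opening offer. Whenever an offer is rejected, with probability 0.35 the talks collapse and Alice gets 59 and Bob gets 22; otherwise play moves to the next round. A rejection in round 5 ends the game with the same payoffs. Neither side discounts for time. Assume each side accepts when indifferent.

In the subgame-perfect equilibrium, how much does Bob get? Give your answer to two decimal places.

Round 5 (Alice proposes): Bob gets 22 if talks fail, so Alice offers 22 and keeps 978.
Round 4 (Bob proposes): rejecting gives Alice an expected 0.65 × 978 + 0.35 × 59 = 656.35, so Bob offers 656.35, keeping 343.65.
Round 3 (Alice proposes): rejecting gives Bob an expected 0.65 × 343.65 + 0.35 × 22 = 231.0725; Alice offers that and keeps 768.9275.
Round 2 (Bob proposes): rejecting gives Alice an expected 0.65 × 768.9275 + 0.35 × 59 = 520.452875, so Bob offers 520.452875, keeping 479.547125.
Round 1 (Alice proposes): rejecting gives Bob an expected 0.65 × 479.547125 + 0.35 × 22 = 319.40563125. Alice offers 319.40563125 and keeps 1000 − 319.40563125 = 680.59436875.

319.41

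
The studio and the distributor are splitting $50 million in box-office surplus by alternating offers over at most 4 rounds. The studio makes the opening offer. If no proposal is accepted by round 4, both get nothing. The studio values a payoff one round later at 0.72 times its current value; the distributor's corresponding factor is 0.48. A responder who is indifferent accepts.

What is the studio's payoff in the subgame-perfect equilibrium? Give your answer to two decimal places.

Round 4 (the distributor proposes): the studio will accept anything ≥ 0, so the distributor offers 0 and keeps 50.
Round 3 (the studio proposes): the distributor can get 50 next round, worth 0.48 × 50 = 24 now. The studio offers 24 and keeps 50 − 24 = 26.
Round 2 (the distributor proposes): the studio can get 26 next round, worth 0.72 × 26 = 18.72 now; the distributor offers that and keeps 31.28.
Round 1 (the studio proposes): the distributor can get 31.28 next round, worth 0.48 × 31.28 = 15.0144 now, so the studio offers 15.0144, keeping 34.9856.

34.99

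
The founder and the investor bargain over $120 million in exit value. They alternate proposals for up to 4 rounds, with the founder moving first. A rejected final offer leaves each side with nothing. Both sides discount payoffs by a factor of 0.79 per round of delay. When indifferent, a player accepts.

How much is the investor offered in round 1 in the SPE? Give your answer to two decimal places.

79.07

Solve by backward induction from round 4.
Round 4 (the investor proposes): rejection yields 0 for the founder; the investor offers 0 and keeps 120.
Round 3 (the founder proposes): the investor can get 120 next round, worth 0.79 × 120 = 94.8 now. The founder offers 94.8 and keeps 120 − 94.8 = 25.2.
Round 2 (the investor proposes): the founder can get 25.2 next round, worth 0.79 × 25.2 = 19.908 now. The investor offers 19.908 and keeps 120 − 19.908 = 100.092.
Round 1 (the founder proposes): the investor can get 100.092 next round, worth 0.79 × 100.092 = 79.07268 now. The founder offers 79.07268 and keeps 120 − 79.07268 = 40.92732.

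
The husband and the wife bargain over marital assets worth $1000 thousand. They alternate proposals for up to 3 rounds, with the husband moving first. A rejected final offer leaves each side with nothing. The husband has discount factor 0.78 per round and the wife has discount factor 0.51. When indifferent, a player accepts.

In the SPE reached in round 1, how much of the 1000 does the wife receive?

112.2

Round 3 (the husband proposes): the wife will accept anything ≥ 0, so the husband offers 0 and keeps 1000.
Round 2 (the wife proposes): the husband can get 1000 next round, worth 0.78 × 1000 = 780 now. The wife offers 780 and keeps 1000 − 780 = 220.
Round 1 (the husband proposes): the wife can get 220 next round, worth 0.51 × 220 = 112.2 now, so the husband offers 112.2, keeping 887.8.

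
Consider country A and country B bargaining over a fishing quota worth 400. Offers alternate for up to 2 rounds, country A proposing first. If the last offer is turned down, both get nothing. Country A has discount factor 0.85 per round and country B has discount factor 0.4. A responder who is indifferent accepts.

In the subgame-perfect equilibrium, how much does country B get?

160

Work backward from the last round.
Round 2 (country B proposes): rejection yields 0 for country A; country B offers 0 and keeps 400.
Round 1 (country A proposes): country B can get 400 next round, worth 0.4 × 400 = 160 now. Country A offers 160 and keeps 400 − 160 = 240.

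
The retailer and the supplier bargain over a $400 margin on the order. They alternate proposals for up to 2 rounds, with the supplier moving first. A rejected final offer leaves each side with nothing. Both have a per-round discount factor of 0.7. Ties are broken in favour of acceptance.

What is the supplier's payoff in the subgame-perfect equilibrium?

Round 2 (the retailer proposes): the supplier will accept anything ≥ 0, so the retailer offers 0 and keeps 400.
Round 1 (the supplier proposes): the retailer can get 400 next round, worth 0.7 × 400 = 280 now; the supplier offers that and keeps 120.

120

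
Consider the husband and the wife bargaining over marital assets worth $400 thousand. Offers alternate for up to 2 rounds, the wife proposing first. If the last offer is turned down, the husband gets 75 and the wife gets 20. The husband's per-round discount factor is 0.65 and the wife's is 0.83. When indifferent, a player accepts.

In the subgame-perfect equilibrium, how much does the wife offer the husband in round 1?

247

Round 2 (the husband proposes): the wife gets 20 if talks fail, so the husband offers 20 and keeps 380.
Round 1 (the wife proposes): the husband can get 380 next round, worth 0.65 × 380 = 247 now. The wife offers 247 and keeps 400 − 247 = 153.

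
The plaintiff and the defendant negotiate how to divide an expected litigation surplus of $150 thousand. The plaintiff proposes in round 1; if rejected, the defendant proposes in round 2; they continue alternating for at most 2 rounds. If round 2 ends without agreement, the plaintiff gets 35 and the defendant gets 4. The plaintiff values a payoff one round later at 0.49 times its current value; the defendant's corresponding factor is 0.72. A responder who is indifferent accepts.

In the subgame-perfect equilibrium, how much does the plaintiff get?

67.2

Round 2 (the defendant proposes): the plaintiff gets 35 if talks fail, so the defendant offers 35 and keeps 115.
Round 1 (the plaintiff proposes): the defendant can get 115 next round, worth 0.72 × 115 = 82.8 now, so the plaintiff offers 82.8, keeping 67.2.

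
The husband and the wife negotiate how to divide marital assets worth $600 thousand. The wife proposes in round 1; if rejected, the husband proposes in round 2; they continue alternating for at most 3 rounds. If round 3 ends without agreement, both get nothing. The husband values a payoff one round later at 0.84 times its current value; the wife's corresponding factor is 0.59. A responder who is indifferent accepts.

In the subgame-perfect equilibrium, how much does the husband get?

206.64

Round 3 (the wife proposes): the husband will accept anything ≥ 0, so the wife offers 0 and keeps 600.
Round 2 (the husband proposes): the wife can get 600 next round, worth 0.59 × 600 = 354 now; the husband offers that and keeps 246.
Round 1 (the wife proposes): the husband can get 246 next round, worth 0.84 × 246 = 206.64 now, so the wife offers 206.64, keeping 393.36.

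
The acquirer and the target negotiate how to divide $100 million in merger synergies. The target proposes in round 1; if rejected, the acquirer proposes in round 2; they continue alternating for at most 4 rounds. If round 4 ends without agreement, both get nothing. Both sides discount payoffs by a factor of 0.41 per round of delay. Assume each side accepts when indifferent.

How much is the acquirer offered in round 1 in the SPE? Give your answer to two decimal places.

Round 4 (the acquirer proposes): rejection yields 0 for the target; the acquirer offers 0 and keeps 100.
Round 3 (the target proposes): the acquirer can get 100 next round, worth 0.41 × 100 = 41 now; the target offers that and keeps 59.
Round 2 (the acquirer proposes): the target can get 59 next round, worth 0.41 × 59 = 24.19 now. The acquirer offers 24.19 and keeps 100 − 24.19 = 75.81.
Round 1 (the target proposes): the acquirer can get 75.81 next round, worth 0.41 × 75.81 = 31.0821 now. The target offers 31.0821 and keeps 100 − 31.0821 = 68.9179.

31.08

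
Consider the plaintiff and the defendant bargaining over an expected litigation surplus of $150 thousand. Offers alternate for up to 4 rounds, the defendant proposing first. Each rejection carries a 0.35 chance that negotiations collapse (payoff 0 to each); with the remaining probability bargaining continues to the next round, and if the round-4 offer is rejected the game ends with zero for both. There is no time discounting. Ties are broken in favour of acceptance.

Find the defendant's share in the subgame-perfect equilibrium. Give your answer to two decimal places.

Round 4 (the plaintiff proposes): rejection yields 0 for the defendant; the plaintiff offers 0 and keeps 150.
Round 3 (the defendant proposes): rejecting gives the plaintiff an expected 0.65 × 150 = 97.5. The defendant offers 97.5 and keeps 150 − 97.5 = 52.5.
Round 2 (the plaintiff proposes): rejecting gives the defendant an expected 0.65 × 52.5 = 34.125, so the plaintiff offers 34.125, keeping 115.875.
Round 1 (the defendant proposes): rejecting gives the plaintiff an expected 0.65 × 115.875 = 75.31875. The defendant offers 75.31875 and keeps 150 − 75.31875 = 74.68125.

74.68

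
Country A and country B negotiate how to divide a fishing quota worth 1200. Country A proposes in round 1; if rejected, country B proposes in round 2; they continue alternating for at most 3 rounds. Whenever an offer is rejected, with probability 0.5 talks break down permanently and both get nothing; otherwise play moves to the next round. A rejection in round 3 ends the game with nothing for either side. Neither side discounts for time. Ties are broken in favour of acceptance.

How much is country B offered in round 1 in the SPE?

300

Round 3 (country A proposes): rejection yields 0 for country B; country A offers 0 and keeps 1200.
Round 2 (country B proposes): rejecting gives country A an expected 0.5 × 1200 = 600; country B offers that and keeps 600.
Round 1 (country A proposes): rejecting gives country B an expected 0.5 × 600 = 300. Country A offers 300 and keeps 1200 − 300 = 900.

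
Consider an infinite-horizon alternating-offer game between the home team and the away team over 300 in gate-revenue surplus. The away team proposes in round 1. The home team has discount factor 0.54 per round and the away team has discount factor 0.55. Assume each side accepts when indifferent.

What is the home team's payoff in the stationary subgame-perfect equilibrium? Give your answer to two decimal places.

103.70

When the away team proposes, the home team accepts any offer worth at least 0.54 times what the home team would get by proposing next round; and vice versa.
This gives x = 300 − 0.54y and y = 300 − 0.55x, where x and y are each side's share when it proposes.
Hence (1 − 0.54·0.55)x = 300(1 − 0.54), i.e. 0.703·x = 138.
x ≈ 196.3016; the home team's share is 300 − x ≈ 103.6984.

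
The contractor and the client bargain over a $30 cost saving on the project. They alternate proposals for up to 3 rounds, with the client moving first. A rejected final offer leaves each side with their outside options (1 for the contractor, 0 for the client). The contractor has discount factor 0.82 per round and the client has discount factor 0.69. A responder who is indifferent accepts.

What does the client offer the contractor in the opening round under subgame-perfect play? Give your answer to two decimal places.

8.19

Round 3 (the client proposes): the contractor gets 1 if talks fail, so the client offers 1 and keeps 29.
Round 2 (the contractor proposes): the client can get 29 next round, worth 0.69 × 29 = 20.01 now; the contractor offers that and keeps 9.99.
Round 1 (the client proposes): the contractor can get 9.99 next round, worth 0.82 × 9.99 = 8.1918 now, so the client offers 8.1918, keeping 21.8082.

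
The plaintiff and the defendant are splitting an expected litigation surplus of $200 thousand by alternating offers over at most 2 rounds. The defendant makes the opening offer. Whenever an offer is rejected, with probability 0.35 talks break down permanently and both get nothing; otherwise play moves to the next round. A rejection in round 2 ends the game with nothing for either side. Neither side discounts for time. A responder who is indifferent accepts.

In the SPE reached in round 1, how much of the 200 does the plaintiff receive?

130

By backward induction:
Round 2 (the plaintiff proposes): rejection yields 0 for the defendant; the plaintiff offers 0 and keeps 200.
Round 1 (the defendant proposes): rejecting gives the plaintiff an expected 0.65 × 200 = 130. The defendant offers 130 and keeps 200 − 130 = 70.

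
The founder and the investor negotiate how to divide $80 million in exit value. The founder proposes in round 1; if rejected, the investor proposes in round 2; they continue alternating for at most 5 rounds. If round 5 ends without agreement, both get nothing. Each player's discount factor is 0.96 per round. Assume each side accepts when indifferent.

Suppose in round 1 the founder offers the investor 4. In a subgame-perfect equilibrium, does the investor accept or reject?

Round 5 (the founder proposes): rejection yields 0 for the investor; the founder offers 0 and keeps 80.
Round 4 (the investor proposes): the founder can get 80 next round, worth 0.96 × 80 = 76.8 now; the investor offers that and keeps 3.2.
Round 3 (the founder proposes): the investor can get 3.2 next round, worth 0.96 × 3.2 = 3.072 now; the founder offers that and keeps 76.928.
Round 2 (the investor proposes): the founder can get 76.928 next round, worth 0.96 × 76.928 = 73.85088 now. The investor offers 73.85088 and keeps 80 − 73.85088 = 6.14912.
So by rejecting in round 1, the investor gets 6.14912 next round, worth 0.96 × 6.14912 = 5.9031552 now.
Offer 4 < 5.9031552, so the investor rejects.

Reject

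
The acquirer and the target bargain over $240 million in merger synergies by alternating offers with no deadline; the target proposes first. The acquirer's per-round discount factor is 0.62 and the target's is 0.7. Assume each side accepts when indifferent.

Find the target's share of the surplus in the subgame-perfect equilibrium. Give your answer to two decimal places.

Let x be the target's share when the target proposes and y be the acquirer's share when the acquirer proposes.
The acquirer accepts iff offered ≥ 0.62·y, so x = 240 − 0.62y. Symmetrically y = 240 − 0.7x.
Substituting: x = 240 − 0.62(240 − 0.7x), giving x(1 − 0.7·0.62) = 240(1 − 0.62).
So x = 240 × 0.38 / 0.566 ≈ 161.1307, and the acquirer receives 240 − x ≈ 78.8693.

161.13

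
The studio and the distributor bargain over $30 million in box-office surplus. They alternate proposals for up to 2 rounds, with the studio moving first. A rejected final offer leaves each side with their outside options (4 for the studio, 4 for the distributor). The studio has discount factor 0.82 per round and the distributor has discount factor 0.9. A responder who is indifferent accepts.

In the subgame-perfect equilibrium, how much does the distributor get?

Solve by backward induction from round 2.
Round 2 (the distributor proposes): the studio gets 4 if talks fail, so the distributor offers 4 and keeps 26.
Round 1 (the studio proposes): the distributor can get 26 next round, worth 0.9 × 26 = 23.4 now; the studio offers that and keeps 6.6.

23.4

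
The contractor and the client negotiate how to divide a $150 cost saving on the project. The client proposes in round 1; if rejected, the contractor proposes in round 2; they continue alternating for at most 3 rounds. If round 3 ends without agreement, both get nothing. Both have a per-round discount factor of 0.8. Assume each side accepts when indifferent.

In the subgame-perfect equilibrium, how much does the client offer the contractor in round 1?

24

By backward induction:
Round 3 (the client proposes): the contractor will accept anything ≥ 0, so the client offers 0 and keeps 150.
Round 2 (the contractor proposes): the client can get 150 next round, worth 0.8 × 150 = 120 now; the contractor offers that and keeps 30.
Round 1 (the client proposes): the contractor can get 30 next round, worth 0.8 × 30 = 24 now, so the client offers 24, keeping 126.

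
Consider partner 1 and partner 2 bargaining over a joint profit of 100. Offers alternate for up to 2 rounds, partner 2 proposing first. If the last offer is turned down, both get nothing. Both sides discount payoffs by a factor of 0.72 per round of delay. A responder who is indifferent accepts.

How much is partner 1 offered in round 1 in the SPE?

72

By backward induction:
Round 2 (partner 1 proposes): partner 2 will accept anything ≥ 0, so partner 1 offers 0 and keeps 100.
Round 1 (partner 2 proposes): partner 1 can get 100 next round, worth 0.72 × 100 = 72 now. Partner 2 offers 72 and keeps 100 − 72 = 28.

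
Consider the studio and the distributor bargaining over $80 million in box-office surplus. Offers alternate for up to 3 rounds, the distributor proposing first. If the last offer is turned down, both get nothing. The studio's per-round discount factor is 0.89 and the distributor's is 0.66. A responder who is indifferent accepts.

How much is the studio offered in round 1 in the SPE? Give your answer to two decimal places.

24.21

By backward induction:
Round 3 (the distributor proposes): rejection yields 0 for the studio; the distributor offers 0 and keeps 80.
Round 2 (the studio proposes): the distributor can get 80 next round, worth 0.66 × 80 = 52.8 now. The studio offers 52.8 and keeps 80 − 52.8 = 27.2.
Round 1 (the distributor proposes): the studio can get 27.2 next round, worth 0.89 × 27.2 = 24.208 now; the distributor offers that and keeps 55.792.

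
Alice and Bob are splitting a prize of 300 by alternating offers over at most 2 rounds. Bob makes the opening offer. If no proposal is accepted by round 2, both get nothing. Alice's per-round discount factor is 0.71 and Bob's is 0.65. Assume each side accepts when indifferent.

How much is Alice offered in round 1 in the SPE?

Round 2 (Alice proposes): rejection yields 0 for Bob; Alice offers 0 and keeps 300.
Round 1 (Bob proposes): Alice can get 300 next round, worth 0.71 × 300 = 213 now. Bob offers 213 and keeps 300 − 213 = 87.

213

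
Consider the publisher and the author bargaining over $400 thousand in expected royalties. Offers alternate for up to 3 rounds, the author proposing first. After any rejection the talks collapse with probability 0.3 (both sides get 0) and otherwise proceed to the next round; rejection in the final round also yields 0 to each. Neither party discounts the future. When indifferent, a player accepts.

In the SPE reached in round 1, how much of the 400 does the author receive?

By backward induction:
Round 3 (the author proposes): the publisher will accept anything ≥ 0, so the author offers 0 and keeps 400.
Round 2 (the publisher proposes): rejecting gives the author an expected 0.7 × 400 = 280. The publisher offers 280 and keeps 400 − 280 = 120.
Round 1 (the author proposes): rejecting gives the publisher an expected 0.7 × 120 = 84, so the author offers 84, keeping 316.

316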